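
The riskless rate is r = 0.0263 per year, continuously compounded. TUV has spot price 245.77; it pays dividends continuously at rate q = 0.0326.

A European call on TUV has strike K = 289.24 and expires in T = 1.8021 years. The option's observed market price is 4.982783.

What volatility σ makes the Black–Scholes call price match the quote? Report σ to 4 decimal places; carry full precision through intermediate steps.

At σ = 0.1451 the Black–Scholes value reproduces the quote:
σ√T = 0.1451·√1.8021 = 0.194786
d₁ = (ln(S/K) + (r−q+σ²/2)T) / (σ√T) = (ln(245.77/289.24) + (0.0263−0.0326+0.1451²/2)·1.8021) / 0.194786 = (-0.162861 + 0.007617) / 0.194786 = -0.796995
d₂ = d₁ − σ√T = -0.796995 − 0.194786 = -0.991781
e^{−rT} = 0.953710
e^{−qT} = 0.942944
N(d₁) = 0.212727,  N(d₂) = 0.160652
V = S·e^{−qT}·N(d₁) − K·e^{−rT}·N(d₂) = 49.298901 − 44.316118 = 4.982783 (the observed quote) — the price is monotone increasing in volatility, hence this σ is the only solution

sigma = 0.1451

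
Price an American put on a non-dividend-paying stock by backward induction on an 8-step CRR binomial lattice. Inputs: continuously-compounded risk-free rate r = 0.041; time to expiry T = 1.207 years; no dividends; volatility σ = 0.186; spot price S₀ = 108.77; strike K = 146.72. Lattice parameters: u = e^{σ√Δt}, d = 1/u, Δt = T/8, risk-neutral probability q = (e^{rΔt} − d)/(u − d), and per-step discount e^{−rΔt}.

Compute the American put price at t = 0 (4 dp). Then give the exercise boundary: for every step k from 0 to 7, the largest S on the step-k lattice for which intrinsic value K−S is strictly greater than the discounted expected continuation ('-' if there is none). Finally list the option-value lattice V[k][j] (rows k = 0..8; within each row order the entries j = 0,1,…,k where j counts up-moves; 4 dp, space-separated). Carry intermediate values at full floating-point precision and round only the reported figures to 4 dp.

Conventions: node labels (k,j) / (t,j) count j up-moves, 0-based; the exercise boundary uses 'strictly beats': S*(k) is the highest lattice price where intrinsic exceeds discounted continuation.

price = 37.9500
boundary = 108.7700 116.9192 108.7700 116.9192 125.6789 116.9192 125.6789 135.0949
tree:
37.9500
45.5312 29.8008
52.5840 37.9500 21.3421
59.1452 45.5312 29.8008 13.9368
65.2491 52.5840 37.9500 21.0411 7.6700
70.9275 59.1452 45.5312 29.8008 12.9926 2.9421
76.2102 65.2491 52.5840 37.9500 21.0411 5.8600 0.3353
81.1247 70.9275 59.1452 45.5312 29.8008 11.6251 0.7100 0.0000
85.6966 76.2102 65.2491 52.5840 37.9500 21.0411 1.5036 0.0000 0.0000

Δt=0.15088  u=1.07492  d=0.93030  q=0.52485  discount=0.99383
step 8 (expiry): payoffs max(K−S,0) = 85.6966 76.2102 65.2491 52.5840 37.9500 21.0411 1.5036 0.0000 0.0000
step 7: (k=7,j=0): S=65.5953, K−S=81.1247, hold=80.2199 ⇒ V=81.1247 exercise | (k=7,j=1): S=75.7925, K−S=70.9275, hold=70.0227 ⇒ V=70.9275 exercise | (k=7,j=2): S=87.5748, K−S=59.1452, hold=58.2404 ⇒ V=59.1452 exercise | (k=7,j=3): S=101.1888, K−S=45.5312, hold=44.6264 ⇒ V=45.5312 exercise | (k=7,j=4): S=116.9192, K−S=29.8008, hold=28.8960 ⇒ V=29.8008 exercise | (k=7,j=5): S=135.0949, K−S=11.6251, hold=10.7203 ⇒ V=11.6251 exercise | (k=7,j=6): S=156.0961, K−S=0.0000, hold=0.7100 ⇒ V=0.7100 continue | (k=7,j=7): S=180.3621, K−S=0.0000, hold=0.0000 ⇒ V=0.0000 continue  boundary S*=135.0949
step 6: (k=6,j=0): S=70.5098, K−S=76.2102, hold=75.3054 ⇒ V=76.2102 exercise | (k=6,j=1): S=81.4709, K−S=65.2491, hold=64.3443 ⇒ V=65.2491 exercise | (k=6,j=2): S=94.1360, K−S=52.5840, hold=51.6792 ⇒ V=52.5840 exercise | (k=6,j=3): S=108.7700, K−S=37.9500, hold=37.0452 ⇒ V=37.9500 exercise | (k=6,j=4): S=125.6789, K−S=21.0411, hold=20.1363 ⇒ V=21.0411 exercise | (k=6,j=5): S=145.2164, K−S=1.5036, hold=5.8600 ⇒ V=5.8600 continue | (k=6,j=6): S=167.7910, K−S=0.0000, hold=0.3353 ⇒ V=0.3353 continue  boundary S*=125.6789
step 5: (k=5,j=0): S=75.7925, K−S=70.9275, hold=70.0227 ⇒ V=70.9275 exercise | (k=5,j=1): S=87.5748, K−S=59.1452, hold=58.2404 ⇒ V=59.1452 exercise | (k=5,j=2): S=101.1888, K−S=45.5312, hold=44.6264 ⇒ V=45.5312 exercise | (k=5,j=3): S=116.9192, K−S=29.8008, hold=28.8960 ⇒ V=29.8008 exercise | (k=5,j=4): S=135.0949, K−S=11.6251, hold=12.9926 ⇒ V=12.9926 continue | (k=5,j=5): S=156.0961, K−S=0.0000, hold=2.9421 ⇒ V=2.9421 continue  boundary S*=116.9192
step 4: (k=4,j=0): S=81.4709, K−S=65.2491, hold=64.3443 ⇒ V=65.2491 exercise | (k=4,j=1): S=94.1360, K−S=52.5840, hold=51.6792 ⇒ V=52.5840 exercise | (k=4,j=2): S=108.7700, K−S=37.9500, hold=37.0452 ⇒ V=37.9500 exercise | (k=4,j=3): S=125.6789, K−S=21.0411, hold=20.8496 ⇒ V=21.0411 exercise | (k=4,j=4): S=145.2164, K−S=1.5036, hold=7.6700 ⇒ V=7.6700 continue  boundary S*=125.6789
step 3: (k=3,j=0): S=87.5748, K−S=59.1452, hold=58.2404 ⇒ V=59.1452 exercise | (k=3,j=1): S=101.1888, K−S=45.5312, hold=44.6264 ⇒ V=45.5312 exercise | (k=3,j=2): S=116.9192, K−S=29.8008, hold=28.8960 ⇒ V=29.8008 exercise | (k=3,j=3): S=135.0949, K−S=11.6251, hold=13.9368 ⇒ V=13.9368 continue  boundary S*=116.9192
step 2: (k=2,j=0): S=94.1360, K−S=52.5840, hold=51.6792 ⇒ V=52.5840 exercise | (k=2,j=1): S=108.7700, K−S=37.9500, hold=37.0452 ⇒ V=37.9500 exercise | (k=2,j=2): S=125.6789, K−S=21.0411, hold=21.3421 ⇒ V=21.3421 continue  boundary S*=108.7700
step 1: (k=1,j=0): S=101.1888, K−S=45.5312, hold=44.6264 ⇒ V=45.5312 exercise | (k=1,j=1): S=116.9192, K−S=29.8008, hold=29.0530 ⇒ V=29.8008 exercise  boundary S*=116.9192
step 0: (k=0,j=0): S=108.7700, K−S=37.9500, hold=37.0452 ⇒ V=37.9500 exercise  boundary S*=108.7700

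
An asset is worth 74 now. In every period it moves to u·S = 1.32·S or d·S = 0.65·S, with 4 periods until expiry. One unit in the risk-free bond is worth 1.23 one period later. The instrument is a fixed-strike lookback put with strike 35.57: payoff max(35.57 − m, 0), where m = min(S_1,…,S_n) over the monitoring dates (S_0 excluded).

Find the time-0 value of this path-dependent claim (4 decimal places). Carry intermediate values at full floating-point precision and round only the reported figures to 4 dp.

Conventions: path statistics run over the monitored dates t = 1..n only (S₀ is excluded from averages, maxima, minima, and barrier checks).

Under the martingale measure an up-move has probability p* = 0.8657; value the claim as the probability-weighted average of per-path payoffs, discounted 4 periods at R = 1.23.
Enumerate all 2^4 = 16 price paths (U = up ×1.32, D = down ×0.65); each path with k up-moves has probability p*^k·(1−p*)^(4−k).
DDDD: m=13.2095, payoff=22.3605, prob=0.000326
UDDD: m=26.8254, payoff=8.7446, prob=0.002098
DUDD: m=26.8254, payoff=8.7446, prob=0.002098
UUDD: m=54.4761, payoff=0.0000, prob=0.013522
DDUD: m=26.8254, payoff=8.7446, prob=0.002098
UDUD: m=54.4761, payoff=0.0000, prob=0.013522
DUUD: m=48.1000, payoff=0.0000, prob=0.013522
UUUD: m=97.6800, payoff=0.0000, prob=0.087142
DDDU: m=20.3223, payoff=15.2477, prob=0.002098
UDDU: m=41.2698, payoff=0.0000, prob=0.013522
DUDU: m=41.2698, payoff=0.0000, prob=0.013522
UUDU: m=83.8094, payoff=0.0000, prob=0.087142
DDUU: m=31.2650, payoff=4.3050, prob=0.013522
UDUU: m=63.4920, payoff=0.0000, prob=0.087142
DUUU: m=48.1000, payoff=0.0000, prob=0.087142
UUUU: m=97.6800, payoff=0.0000, prob=0.561581
Price = Σ prob·payoff / R^4 = 0.152531 / 2.288866 = 0.0666

price = 0.0666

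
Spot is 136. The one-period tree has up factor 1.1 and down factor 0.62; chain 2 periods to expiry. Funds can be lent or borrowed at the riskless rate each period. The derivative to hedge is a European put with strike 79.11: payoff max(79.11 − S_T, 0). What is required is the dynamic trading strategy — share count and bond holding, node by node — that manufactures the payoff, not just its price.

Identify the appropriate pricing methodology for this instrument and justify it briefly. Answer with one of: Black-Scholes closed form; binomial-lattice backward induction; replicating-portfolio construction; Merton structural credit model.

framework: replicating-portfolio construction

Key observation: the mandate to exhibit the hedge at every date and state singles out the replicating-portfolio construction on the 2-period tree with factors 1.1 and 0.62 from 136.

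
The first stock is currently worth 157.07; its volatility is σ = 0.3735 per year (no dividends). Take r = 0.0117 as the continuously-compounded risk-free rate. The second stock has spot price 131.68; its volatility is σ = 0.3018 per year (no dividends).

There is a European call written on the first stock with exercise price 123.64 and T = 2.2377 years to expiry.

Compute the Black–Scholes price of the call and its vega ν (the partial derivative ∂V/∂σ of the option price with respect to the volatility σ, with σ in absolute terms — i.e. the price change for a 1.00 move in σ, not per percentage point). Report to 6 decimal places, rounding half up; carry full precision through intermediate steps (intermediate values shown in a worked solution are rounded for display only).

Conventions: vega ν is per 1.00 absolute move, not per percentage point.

price = 52.115887
ν = 70.513419

σ√T = 0.3735·√2.2377 = 0.558717
d₁ = (ln(S/K) + (r+σ²/2)T) / (σ√T) = (ln(157.07/123.64) + (0.0117+0.3735²/2)·2.2377) / 0.558717 = (0.239317 + 0.182263) / 0.558717 = 0.754552
d₂ = d₁ − σ√T = 0.754552 − 0.558717 = 0.195835
e^{−rT} = 0.974159
N(d₁) = 0.774741,  N(d₂) = 0.577630
Call price V = S·N(d₁) − K·e^{−rT}·N(d₂) = 121.688577 − 69.572689 = 52.115887
φ(d₁) = (1/√(2π))·e^{−d₁²/2} = 0.300108
ν = S·φ(d₁)·√T = 70.513419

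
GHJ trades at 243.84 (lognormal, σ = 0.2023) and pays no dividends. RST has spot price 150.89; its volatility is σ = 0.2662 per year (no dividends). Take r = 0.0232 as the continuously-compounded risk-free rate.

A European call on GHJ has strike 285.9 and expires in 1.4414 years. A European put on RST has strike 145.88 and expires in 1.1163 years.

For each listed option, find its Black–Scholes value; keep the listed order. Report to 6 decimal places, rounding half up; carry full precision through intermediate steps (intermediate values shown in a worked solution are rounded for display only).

[GHJ call K=285.9]
σ√T = 0.2023·√1.4414 = 0.242878
d₁ = (ln(S/K) + (r+σ²/2)T) / (σ√T) = (ln(243.84/285.9) + (0.0232+0.2023²/2)·1.4414) / 0.242878 = (-0.159130 + 0.062935) / 0.242878 = -0.396061
d₂ = d₁ − σ√T = -0.396061 − 0.242878 = -0.638939
e^{−rT} = 0.967112
N(d₁) = 0.346030,  N(d₂) = 0.261431
price = S·N(d₁) − K·e^{−rT}·N(d₂) = 84.375961 − 72.285095 = 12.090865
[RST put K=145.88]
σ√T = 0.2662·√1.1163 = 0.281254
d₁ = (ln(S/K) + (r+σ²/2)T) / (σ√T) = (ln(150.89/145.88) + (0.0232+0.2662²/2)·1.1163) / 0.281254 = (0.033767 + 0.065450) / 0.281254 = 0.352766
d₂ = d₁ − σ√T = 0.352766 − 0.281254 = 0.071512
e^{−rT} = 0.974434
N(−d₁) = 0.362132,  N(−d₂) = 0.471495
price = K·e^{−rT}·N(−d₂) − S·N(−d₁) = 67.023261 − 54.642097 = 12.381164

price(GHJ call K=285.9) = 12.090865
price(RST put K=145.88) = 12.381164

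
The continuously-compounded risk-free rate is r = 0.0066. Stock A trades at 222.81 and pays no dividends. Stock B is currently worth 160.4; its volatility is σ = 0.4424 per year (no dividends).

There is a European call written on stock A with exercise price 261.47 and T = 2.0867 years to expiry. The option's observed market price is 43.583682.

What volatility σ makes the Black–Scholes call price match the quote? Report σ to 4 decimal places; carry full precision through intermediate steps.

At σ = 0.4374 the Black–Scholes value reproduces the quote:
σ√T = 0.4374·√2.0867 = 0.631842
d₁ = (ln(S/K) + (r+σ²/2)T) / (σ√T) = (ln(222.81/261.47) + (0.0066+0.4374²/2)·2.0867) / 0.631842 = (-0.160000 + 0.213385) / 0.631842 = 0.084490
d₂ = d₁ − σ√T = 0.084490 − 0.631842 = -0.547352
e^{−rT} = 0.986322
N(d₁) = 0.533667,  N(d₂) = 0.292068
V = S·N(d₁) − K·e^{−rT}·N(d₂) = 118.906266 − 75.322584 = 43.583682 (the quoted price), and the Black–Scholes price is strictly increasing in σ, so σ is unique

sigma = 0.4374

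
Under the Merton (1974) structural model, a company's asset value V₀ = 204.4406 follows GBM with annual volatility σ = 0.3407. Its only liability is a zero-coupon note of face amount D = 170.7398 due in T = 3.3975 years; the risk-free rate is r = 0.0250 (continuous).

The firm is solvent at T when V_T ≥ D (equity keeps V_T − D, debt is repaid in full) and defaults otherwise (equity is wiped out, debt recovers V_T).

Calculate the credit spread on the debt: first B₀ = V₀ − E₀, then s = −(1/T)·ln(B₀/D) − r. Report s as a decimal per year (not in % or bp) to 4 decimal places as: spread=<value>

spread=0.0499

Work the structural quantities from V₀ = 204.4406 against face 170.7398:
d₁ = [ln(V₀/D) + (r + σ²/2)T] / (σ√T)
   = [ln(204.4406/170.7398) + (0.0250 + 0.5·0.3407²)·3.3975] / (0.3407·√3.3975)
   = [0.180137 + 0.282122] / 0.627989 = 0.736095
d₂ = d₁ − σ√T = 0.736095 − 0.627989 = 0.108106
N(d₁) = 0.769163,  N(d₂) = 0.543044,  e^(−rT) = 0.918570
E₀ = V₀·N(d₁) − D·e^(−rT)·N(d₂)
   = 204.4406·0.769163 − 170.7398·0.918570·0.543044 = 72.079144
B₀ = V₀ − E₀ = 204.4406 − 72.079144 = 132.361456
spread = −(1/T)·ln(B₀/D) − r = −(1/3.3975)·ln(132.361456/170.7398) − 0.0250 = 0.04993871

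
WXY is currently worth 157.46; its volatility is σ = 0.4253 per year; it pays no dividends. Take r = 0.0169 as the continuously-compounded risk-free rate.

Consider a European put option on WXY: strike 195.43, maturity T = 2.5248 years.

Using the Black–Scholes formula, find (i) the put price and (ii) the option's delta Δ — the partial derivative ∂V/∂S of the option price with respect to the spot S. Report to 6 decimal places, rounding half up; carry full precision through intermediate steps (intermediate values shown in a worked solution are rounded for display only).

price = 61.934889
Δ = -0.467578

σ√T = 0.4253·√2.5248 = 0.675786
d₁ = (ln(S/K) + (r+σ²/2)T) / (σ√T) = (ln(157.46/195.43) + (0.0169+0.4253²/2)·2.5248) / 0.675786 = (-0.216031 + 0.271012) / 0.675786 = 0.081359
d₂ = d₁ − σ√T = 0.081359 − 0.675786 = -0.594426
e^{−rT} = 0.958228
N(−d₁) = 0.467578,  N(−d₂) = 0.723887
Put price V = K·e^{−rT}·N(−d₂) − S·N(−d₁) = 135.559746 − 73.624857 = 61.934889
Δ = −N(−d₁) = -0.467578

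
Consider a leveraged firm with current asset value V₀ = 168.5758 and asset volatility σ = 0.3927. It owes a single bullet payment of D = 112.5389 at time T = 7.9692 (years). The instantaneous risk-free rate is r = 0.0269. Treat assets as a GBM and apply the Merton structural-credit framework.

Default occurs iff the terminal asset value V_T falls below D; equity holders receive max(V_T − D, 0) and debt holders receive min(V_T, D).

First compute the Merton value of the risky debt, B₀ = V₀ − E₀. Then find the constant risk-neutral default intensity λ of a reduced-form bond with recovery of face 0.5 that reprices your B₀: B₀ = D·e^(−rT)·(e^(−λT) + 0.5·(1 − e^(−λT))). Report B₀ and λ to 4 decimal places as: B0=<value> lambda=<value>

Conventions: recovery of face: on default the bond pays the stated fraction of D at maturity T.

B0=67.9682 lambda=0.0878

Work the structural quantities from V₀ = 168.5758 against face 112.5389:
d₁ = [ln(V₀/D) + (r + σ²/2)T] / (σ√T)
   = [ln(168.5758/112.5389) + (0.0269 + 0.5·0.3927²)·7.9692] / (0.3927·√7.9692)
   = [0.404087 + 0.828850] / 1.108583 = 1.112173
d₂ = d₁ − σ√T = 1.112173 − 1.108583 = 0.003590
N(d₁) = 0.866968,  N(d₂) = 0.501432,  e^(−rT) = 0.807049
E₀ = V₀·N(d₁) − D·e^(−rT)·N(d₂)
   = 168.5758·0.866968 − 112.5389·0.807049·0.501432 = 100.607592
B₀ = V₀ − E₀ = 168.5758 − 100.607592 = 67.968208
e^(−λT) = (B₀·e^(rT)/D − 0.5)/(1 − 0.5) = (67.9682·1.239083/112.5389 − 0.5)/0.5 = 0.49669549
λ = −ln(0.49669549)/7.9692 = 0.087810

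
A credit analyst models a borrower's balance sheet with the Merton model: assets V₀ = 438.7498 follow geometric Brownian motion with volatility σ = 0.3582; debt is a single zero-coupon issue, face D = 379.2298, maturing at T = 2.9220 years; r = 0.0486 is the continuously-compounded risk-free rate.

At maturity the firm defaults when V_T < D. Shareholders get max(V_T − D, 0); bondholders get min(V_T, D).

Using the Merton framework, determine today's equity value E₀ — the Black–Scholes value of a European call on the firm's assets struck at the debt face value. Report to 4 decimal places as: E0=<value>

E0=156.8145

Apply the equity-as-call identities (strike 379.2298, horizon 2.9220 years):
d₁ = [ln(V₀/D) + (r + σ²/2)T] / (σ√T)
   = [ln(438.7498/379.2298) + (0.0486 + 0.5·0.3582²)·2.9220] / (0.3582·√2.9220)
   = [0.145787 + 0.329466] / 0.612302 = 0.776174
d₂ = d₁ − σ√T = 0.776174 − 0.612302 = 0.163872
N(d₁) = 0.781177,  N(d₂) = 0.565084,  e^(−rT) = 0.867613
E₀ = V₀·N(d₁) − D·e^(−rT)·N(d₂)
   = 438.7498·0.781177 − 379.2298·0.867613·0.565084 = 156.814528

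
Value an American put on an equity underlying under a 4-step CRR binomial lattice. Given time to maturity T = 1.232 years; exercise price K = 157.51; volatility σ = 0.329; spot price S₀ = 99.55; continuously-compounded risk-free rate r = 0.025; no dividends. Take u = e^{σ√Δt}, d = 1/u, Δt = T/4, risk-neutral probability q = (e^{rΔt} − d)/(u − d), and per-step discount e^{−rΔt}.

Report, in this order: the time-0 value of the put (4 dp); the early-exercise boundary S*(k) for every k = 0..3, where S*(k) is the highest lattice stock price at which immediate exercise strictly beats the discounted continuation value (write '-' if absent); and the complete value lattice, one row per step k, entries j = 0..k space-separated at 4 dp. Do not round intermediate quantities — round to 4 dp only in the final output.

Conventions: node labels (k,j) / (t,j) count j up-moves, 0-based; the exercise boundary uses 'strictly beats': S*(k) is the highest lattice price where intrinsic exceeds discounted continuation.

params: Δt=0.30800 u=1.20032 d=0.83311 q=0.47553 e^(-rΔt)=0.99233
t_4 payoffs: 109.5528 88.4148 57.9600 14.0817 0.0000
t_3: node(3,0) S=57.5640 payoff=99.9460 vs cont=98.7378 → 99.9460 [stop]  node(3,1) S=82.9363 payoff=74.5737 vs cont=73.3656 → 74.5737 [stop]  node(3,2) S=119.4918 payoff=38.0182 vs cont=36.8100 → 38.0182 [stop]  node(3,3) S=172.1597 payoff=0.0000 vs cont=7.3288 → 7.3288 [wait]  ⇒ S*(3)=119.4918
t_2: node(2,0) S=69.0952 payoff=88.4148 vs cont=87.2067 → 88.4148 [stop]  node(2,1) S=99.5500 payoff=57.9600 vs cont=56.7518 → 57.9600 [stop]  node(2,2) S=143.4283 payoff=14.0817 vs cont=23.2448 → 23.2448 [wait]  ⇒ S*(2)=99.5500
t_1: node(1,0) S=82.9363 payoff=74.5737 vs cont=73.3656 → 74.5737 [stop]  node(1,1) S=119.4918 payoff=38.0182 vs cont=41.1340 → 41.1340 [wait]  ⇒ S*(1)=82.9363
t_0: node(0,0) S=99.5500 payoff=57.9600 vs cont=58.2221 → 58.2221 [wait]  ⇒ S*(0)=-

price = 58.2221
boundary = - 82.9363 99.5500 119.4918
tree:
58.2221
74.5737 41.1340
88.4148 57.9600 23.2448
99.9460 74.5737 38.0182 7.3288
109.5528 88.4148 57.9600 14.0817 0.0000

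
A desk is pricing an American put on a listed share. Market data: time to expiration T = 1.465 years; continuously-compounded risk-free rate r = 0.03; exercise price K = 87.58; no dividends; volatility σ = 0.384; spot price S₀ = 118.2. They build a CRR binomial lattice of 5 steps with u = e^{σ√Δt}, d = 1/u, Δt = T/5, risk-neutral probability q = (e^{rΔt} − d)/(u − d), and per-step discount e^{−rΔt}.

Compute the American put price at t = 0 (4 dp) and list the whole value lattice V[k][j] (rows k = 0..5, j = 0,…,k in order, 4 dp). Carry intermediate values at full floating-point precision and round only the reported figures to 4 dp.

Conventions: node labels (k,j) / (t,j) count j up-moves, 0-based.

Δt=0.29300  u=1.23104  d=0.81232  q=0.46931  discount=0.99125
step 5 (expiry): payoffs max(K−S,0) = 45.7718 24.2217 0.0000 0.0000 0.0000 0.0000
k=4: (k=4,j=0): S=51.4674, K−S=36.1126, hold=35.3461 ⇒ V=36.1126 exercise | (k=4,j=1): S=77.9965, K−S=9.5835, hold=12.7418 ⇒ V=12.7418 continue | (k=4,j=2): S=118.2000, K−S=0.0000, hold=0.0000 ⇒ V=0.0000 continue | (k=4,j=3): S=179.1265, K−S=0.0000, hold=0.0000 ⇒ V=0.0000 continue | (k=4,j=4): S=271.4578, K−S=0.0000, hold=0.0000 ⇒ V=0.0000 continue
k=3: (k=3,j=0): S=63.3583, K−S=24.2217, hold=24.9244 ⇒ V=24.9244 continue | (k=3,j=1): S=96.0166, K−S=0.0000, hold=6.7028 ⇒ V=6.7028 continue | (k=3,j=2): S=145.5086, K−S=0.0000, hold=0.0000 ⇒ V=0.0000 continue | (k=3,j=3): S=220.5115, K−S=0.0000, hold=0.0000 ⇒ V=0.0000 continue
k=2: (k=2,j=0): S=77.9965, K−S=9.5835, hold=16.2296 ⇒ V=16.2296 continue | (k=2,j=1): S=118.2000, K−S=0.0000, hold=3.5260 ⇒ V=3.5260 continue | (k=2,j=2): S=179.1265, K−S=0.0000, hold=0.0000 ⇒ V=0.0000 continue
k=1: (k=1,j=0): S=96.0166, K−S=0.0000, hold=10.1778 ⇒ V=10.1778 continue | (k=1,j=1): S=145.5086, K−S=0.0000, hold=1.8548 ⇒ V=1.8548 continue
k=0: (k=0,j=0): S=118.2000, K−S=0.0000, hold=6.2169 ⇒ V=6.2169 continue

price = 6.2169
tree:
6.2169
10.1778 1.8548
16.2296 3.5260 0.0000
24.9244 6.7028 0.0000 0.0000
36.1126 12.7418 0.0000 0.0000 0.0000
45.7718 24.2217 0.0000 0.0000 0.0000 0.0000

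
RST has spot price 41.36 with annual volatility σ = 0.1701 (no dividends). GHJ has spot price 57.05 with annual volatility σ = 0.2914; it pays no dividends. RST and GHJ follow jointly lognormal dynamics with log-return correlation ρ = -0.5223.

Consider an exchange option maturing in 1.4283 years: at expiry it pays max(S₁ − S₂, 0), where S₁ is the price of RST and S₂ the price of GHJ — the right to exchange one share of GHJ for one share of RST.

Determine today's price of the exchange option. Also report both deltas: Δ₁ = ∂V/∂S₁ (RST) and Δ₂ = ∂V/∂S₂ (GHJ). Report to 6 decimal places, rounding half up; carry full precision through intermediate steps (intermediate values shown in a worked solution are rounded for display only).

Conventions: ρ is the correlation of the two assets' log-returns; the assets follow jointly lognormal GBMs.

σ_eff = √(σ₁² + σ₂² − 2ρσ₁σ₂) = √(0.1701² + 0.2914² − 2·-0.5223·0.1701·0.2914) = 0.406972
d₁ = (ln(S₁/S₂) + (q₂ − q₁ + σ_eff²/2)T) / (σ_eff√T) = (ln(41.36/57.05) + (0.0 − 0.0 + 0.082813)·1.4283) / 0.486378 = -0.418054
d₂ = d₁ − σ_eff√T = -0.418054 − 0.486378 = -0.904432
N(d₁) = 0.337954,  N(d₂) = 0.182883
V = S₁·e^{−q₁T}·N(d₁) − S₂·e^{−q₂T}·N(d₂) = 13.977770 − 10.433489 = 3.544281
Key observation: r never enters — measured in units of GHJ, the claim is a call on S₁/S₂ struck at 1, so only the dividend yields and σ_eff matter.
Δ₁ = e^{−q₁T}·N(d₁) = 0.337954;  Δ₂ = −e^{−q₂T}·N(d₂) = -0.182883

exchange price = 3.544281
Δ1 = 0.337954
Δ2 = -0.182883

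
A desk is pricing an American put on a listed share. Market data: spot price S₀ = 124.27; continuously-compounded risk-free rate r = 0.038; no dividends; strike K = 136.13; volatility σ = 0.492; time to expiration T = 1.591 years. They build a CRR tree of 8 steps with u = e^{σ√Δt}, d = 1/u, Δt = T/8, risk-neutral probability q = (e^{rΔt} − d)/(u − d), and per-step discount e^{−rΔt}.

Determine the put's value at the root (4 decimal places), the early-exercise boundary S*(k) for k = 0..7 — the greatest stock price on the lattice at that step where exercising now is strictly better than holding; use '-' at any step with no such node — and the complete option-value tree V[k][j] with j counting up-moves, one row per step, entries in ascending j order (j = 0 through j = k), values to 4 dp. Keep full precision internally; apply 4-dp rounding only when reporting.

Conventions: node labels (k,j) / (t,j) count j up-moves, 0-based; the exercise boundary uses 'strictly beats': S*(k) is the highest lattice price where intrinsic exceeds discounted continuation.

Δt=0.19887  u=1.24534  d=0.80299  q=0.46252  discount=0.99247
step 8 (expiry): payoffs max(K−S,0) = 114.6487 102.8152 84.4630 56.0010 11.8600 0.0000 0.0000 0.0000 0.0000
step 7: (k=7,j=0): S=26.7515, K−S=109.3785, hold=108.3536 ⇒ V=109.3785 exercise | (k=7,j=1): S=41.4882, K−S=94.6418, hold=93.6169 ⇒ V=94.6418 exercise | (k=7,j=2): S=64.3430, K−S=71.7870, hold=70.7621 ⇒ V=71.7870 exercise | (k=7,j=3): S=99.7879, K−S=36.3421, hold=35.3172 ⇒ V=36.3421 exercise | (k=7,j=4): S=154.7585, K−S=0.0000, hold=6.3266 ⇒ V=6.3266 continue | (k=7,j=5): S=240.0110, K−S=0.0000, hold=0.0000 ⇒ V=0.0000 continue | (k=7,j=6): S=372.2269, K−S=0.0000, hold=0.0000 ⇒ V=0.0000 continue | (k=7,j=7): S=577.2771, K−S=0.0000, hold=0.0000 ⇒ V=0.0000 continue  boundary S*=99.7879
step 6: (k=6,j=0): S=33.3148, K−S=102.8152, hold=101.7904 ⇒ V=102.8152 exercise | (k=6,j=1): S=51.6670, K−S=84.4630, hold=83.4381 ⇒ V=84.4630 exercise | (k=6,j=2): S=80.1290, K−S=56.0010, hold=54.9761 ⇒ V=56.0010 exercise | (k=6,j=3): S=124.2700, K−S=11.8600, hold=22.2903 ⇒ V=22.2903 continue | (k=6,j=4): S=192.7271, K−S=0.0000, hold=3.3748 ⇒ V=3.3748 continue | (k=6,j=5): S=298.8955, K−S=0.0000, hold=0.0000 ⇒ V=0.0000 continue | (k=6,j=6): S=463.5494, K−S=0.0000, hold=0.0000 ⇒ V=0.0000 continue  boundary S*=80.1290
step 5: (k=5,j=0): S=41.4882, K−S=94.6418, hold=93.6169 ⇒ V=94.6418 exercise | (k=5,j=1): S=64.3430, K−S=71.7870, hold=70.7621 ⇒ V=71.7870 exercise | (k=5,j=2): S=99.7879, K−S=36.3421, hold=40.1051 ⇒ V=40.1051 continue | (k=5,j=3): S=154.7585, K−S=0.0000, hold=13.4397 ⇒ V=13.4397 continue | (k=5,j=4): S=240.0110, K−S=0.0000, hold=1.8003 ⇒ V=1.8003 continue | (k=5,j=5): S=372.2269, K−S=0.0000, hold=0.0000 ⇒ V=0.0000 continue  boundary S*=64.3430
step 4: (k=4,j=0): S=51.6670, K−S=84.4630, hold=83.4381 ⇒ V=84.4630 exercise | (k=4,j=1): S=80.1290, K−S=56.0010, hold=56.7034 ⇒ V=56.7034 continue | (k=4,j=2): S=124.2700, K−S=11.8600, hold=27.5628 ⇒ V=27.5628 continue | (k=4,j=3): S=192.7271, K−S=0.0000, hold=7.9956 ⇒ V=7.9956 continue | (k=4,j=4): S=298.8955, K−S=0.0000, hold=0.9603 ⇒ V=0.9603 continue  boundary S*=51.6670
step 3: (k=3,j=0): S=64.3430, K−S=71.7870, hold=71.0845 ⇒ V=71.7870 exercise | (k=3,j=1): S=99.7879, K−S=36.3421, hold=42.9000 ⇒ V=42.9000 continue | (k=3,j=2): S=154.7585, K−S=0.0000, hold=18.3733 ⇒ V=18.3733 continue | (k=3,j=3): S=240.0110, K−S=0.0000, hold=4.7060 ⇒ V=4.7060 continue  boundary S*=64.3430
step 2: (k=2,j=0): S=80.1290, K−S=56.0010, hold=57.9864 ⇒ V=57.9864 continue | (k=2,j=1): S=124.2700, K−S=11.8600, hold=31.3184 ⇒ V=31.3184 continue | (k=2,j=2): S=192.7271, K−S=0.0000, hold=11.9612 ⇒ V=11.9612 continue  boundary S*=-
step 1: (k=1,j=0): S=99.7879, K−S=36.3421, hold=45.3084 ⇒ V=45.3084 continue | (k=1,j=1): S=154.7585, K−S=0.0000, hold=22.1970 ⇒ V=22.1970 continue  boundary S*=-
step 0: (k=0,j=0): S=124.2700, K−S=11.8600, hold=34.3584 ⇒ V=34.3584 continue  boundary S*=-

price = 34.3584
boundary = - - - 64.3430 51.6670 64.3430 80.1290 99.7879
tree:
34.3584
45.3084 22.1970
57.9864 31.3184 11.9612
71.7870 42.9000 18.3733 4.7060
84.4630 56.7034 27.5628 7.9956 0.9603
94.6418 71.7870 40.1051 13.4397 1.8003 0.0000
102.8152 84.4630 56.0010 22.2903 3.3748 0.0000 0.0000
109.3785 94.6418 71.7870 36.3421 6.3266 0.0000 0.0000 0.0000
114.6487 102.8152 84.4630 56.0010 11.8600 0.0000 0.0000 0.0000 0.0000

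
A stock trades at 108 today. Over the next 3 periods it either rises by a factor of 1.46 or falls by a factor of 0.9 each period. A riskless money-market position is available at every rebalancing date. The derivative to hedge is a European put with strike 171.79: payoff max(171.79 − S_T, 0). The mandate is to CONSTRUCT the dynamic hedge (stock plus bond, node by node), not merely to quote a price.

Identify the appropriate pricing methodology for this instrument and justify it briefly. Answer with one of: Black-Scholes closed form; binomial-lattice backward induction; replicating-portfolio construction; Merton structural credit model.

Key observation: since the answer must list Δ and B at each node of the 1.46/0.9 lattice on 108, the replicating-portfolio method — solving the two-state system at every node — is the one that applies.

framework: replicating-portfolio construction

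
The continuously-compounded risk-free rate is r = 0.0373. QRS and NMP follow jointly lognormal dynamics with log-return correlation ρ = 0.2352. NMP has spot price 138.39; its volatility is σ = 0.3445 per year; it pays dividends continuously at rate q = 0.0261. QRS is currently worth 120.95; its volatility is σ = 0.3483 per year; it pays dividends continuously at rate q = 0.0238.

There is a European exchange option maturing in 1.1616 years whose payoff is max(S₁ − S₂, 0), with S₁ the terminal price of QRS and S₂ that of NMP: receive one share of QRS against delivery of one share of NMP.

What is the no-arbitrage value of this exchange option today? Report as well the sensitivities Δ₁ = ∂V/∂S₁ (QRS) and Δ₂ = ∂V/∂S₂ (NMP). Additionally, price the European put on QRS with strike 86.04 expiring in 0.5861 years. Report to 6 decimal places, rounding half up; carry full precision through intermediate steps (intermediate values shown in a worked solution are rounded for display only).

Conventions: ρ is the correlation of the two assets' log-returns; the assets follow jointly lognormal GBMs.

exchange price = 15.610714
Δ1 = 0.465013
Δ2 = -0.293609
price(QRS put K=86.04) = 1.191415

σ_eff = √(σ₁² + σ₂² − 2ρσ₁σ₂) = √(0.3483² + 0.3445² − 2·0.2352·0.3483·0.3445) = 0.428428
d₁ = (ln(S₁/S₂) + (q₂ − q₁ + σ_eff²/2)T) / (σ_eff√T) = (ln(120.95/138.39) + (0.0261 − 0.0238 + 0.091775)·1.1616) / 0.461749 = -0.055054
d₂ = d₁ − σ_eff√T = -0.055054 − 0.461749 = -0.516802
N(d₁) = 0.478048,  N(d₂) = 0.302647
V = S₁·e^{−q₁T}·N(d₁) − S₂·e^{−q₂T}·N(d₂) = 56.243290 − 40.632576 = 15.610714
Δ₁ = e^{−q₁T}·N(d₁) = 0.465013;  Δ₂ = −e^{−q₂T}·N(d₂) = -0.293609
[vanilla: QRS put K=86.04]
σ√T = 0.3483·√0.5861 = 0.266649
d₁ = (ln(S/K) + (r−q+σ²/2)T) / (σ√T) = (ln(120.95/86.04) + (0.0373−0.0238+0.3483²/2)·0.5861) / 0.266649 = (0.340565 + 0.043463) / 0.266649 = 1.440203
d₂ = d₁ − σ√T = 1.440203 − 0.266649 = 1.173554
e^{−rT} = 0.978376
e^{−qT} = 0.986148
N(−d₁) = 0.074905,  N(−d₂) = 0.120287
price = K·e^{−rT}·N(−d₂) − S·e^{−qT}·N(−d₁) = 10.125682 − 8.934266 = 1.191415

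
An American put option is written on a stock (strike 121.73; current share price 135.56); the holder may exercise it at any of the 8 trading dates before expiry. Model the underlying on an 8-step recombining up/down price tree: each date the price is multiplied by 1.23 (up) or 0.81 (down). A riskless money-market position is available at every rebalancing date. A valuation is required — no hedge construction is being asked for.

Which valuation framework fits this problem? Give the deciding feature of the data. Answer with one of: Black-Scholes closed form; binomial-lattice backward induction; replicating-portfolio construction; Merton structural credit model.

Key observation: early exercise of the strike-121.73 put must be checked at each of the 8 dates (spot 135.56), which forces a node-by-node comparison of intrinsic and continuation value backward from expiry.

framework: binomial-lattice backward induction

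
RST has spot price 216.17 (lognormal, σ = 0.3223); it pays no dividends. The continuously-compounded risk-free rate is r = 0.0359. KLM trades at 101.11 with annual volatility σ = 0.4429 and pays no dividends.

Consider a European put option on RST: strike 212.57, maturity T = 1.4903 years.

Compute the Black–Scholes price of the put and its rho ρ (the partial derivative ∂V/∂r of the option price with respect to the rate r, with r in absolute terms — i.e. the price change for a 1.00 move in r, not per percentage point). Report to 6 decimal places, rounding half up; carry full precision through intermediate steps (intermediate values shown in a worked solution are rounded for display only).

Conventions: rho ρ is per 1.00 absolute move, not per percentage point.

price = 25.744104
ρ = -152.309033

σ√T = 0.3223·√1.4903 = 0.393457
d₁ = (ln(S/K) + (r+σ²/2)T) / (σ√T) = (ln(216.17/212.57) + (0.0359+0.3223²/2)·1.4903) / 0.393457 = (0.016794 + 0.130906) / 0.393457 = 0.375390
d₂ = d₁ − σ√T = 0.375390 − 0.393457 = -0.018067
e^{−rT} = 0.947904
N(−d₁) = 0.353685,  N(−d₂) = 0.507207
Put price V = K·e^{−rT}·N(−d₂) − S·N(−d₁) = 102.200250 − 76.456146 = 25.744104
ρ = −K·T·e^{−rT}·N(−d₂) = -152.309033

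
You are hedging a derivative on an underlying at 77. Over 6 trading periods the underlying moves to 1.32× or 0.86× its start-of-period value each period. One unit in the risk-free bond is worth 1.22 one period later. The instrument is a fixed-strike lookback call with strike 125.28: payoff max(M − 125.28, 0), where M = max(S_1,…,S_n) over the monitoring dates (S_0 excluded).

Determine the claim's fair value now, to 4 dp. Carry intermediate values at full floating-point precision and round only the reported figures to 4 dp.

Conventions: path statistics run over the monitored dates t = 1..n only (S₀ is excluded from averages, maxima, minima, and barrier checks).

price = 41.8249

No-arbitrage gives p* = (R−d)/(u−d) = 0.7826: enumerate every path, weight its payoff by its p*-probability, and discount by R^6.
Enumerate all 2^6 = 64 price paths (U = up ×1.32, D = down ×0.86); each path with k up-moves has probability p*^k·(1−p*)^(6−k).
DDDDDD: M=66.2200, payoff=0.0000, prob=0.000106
UDDDDD: M=101.6400, payoff=0.0000, prob=0.000380
DUDDDD: M=87.4104, payoff=0.0000, prob=0.000380
UUDDDD: M=134.1648, payoff=8.8848, prob=0.001368
DDUDDD: M=75.1729, payoff=0.0000, prob=0.000380
UDUDDD: M=115.3817, payoff=0.0000, prob=0.001368
DUUDDD: M=115.3817, payoff=0.0000, prob=0.001368
UUUDDD: M=177.0975, payoff=51.8175, prob=0.004924
DDDUDD: M=66.2200, payoff=0.0000, prob=0.000380
UDDUDD: M=101.6400, payoff=0.0000, prob=0.001368
DUDUDD: M=99.2283, payoff=0.0000, prob=0.001368
UUDUDD: M=152.3039, payoff=27.0239, prob=0.004924
DDUUDD: M=99.2283, payoff=0.0000, prob=0.001368
UDUUDD: M=152.3039, payoff=27.0239, prob=0.004924
DUUUDD: M=152.3039, payoff=27.0239, prob=0.004924
UUUUDD: M=233.7687, payoff=108.4887, prob=0.017728
DDDDUD: M=66.2200, payoff=0.0000, prob=0.000380
UDDDUD: M=101.6400, payoff=0.0000, prob=0.001368
DUDDUD: M=87.4104, payoff=0.0000, prob=0.001368
UUDDUD: M=134.1648, payoff=8.8848, prob=0.004924
DDUDUD: M=85.3363, payoff=0.0000, prob=0.001368
UDUDUD: M=130.9813, payoff=5.7013, prob=0.004924
DUUDUD: M=130.9813, payoff=5.7013, prob=0.004924
UUUDUD: M=201.0411, payoff=75.7611, prob=0.017728
DDDUUD: M=85.3363, payoff=0.0000, prob=0.001368
UDDUUD: M=130.9813, payoff=5.7013, prob=0.004924
DUDUUD: M=130.9813, payoff=5.7013, prob=0.004924
UUDUUD: M=201.0411, payoff=75.7611, prob=0.017728
DDUUUD: M=130.9813, payoff=5.7013, prob=0.004924
UDUUUD: M=201.0411, payoff=75.7611, prob=0.017728
DUUUUD: M=201.0411, payoff=75.7611, prob=0.017728
UUUUUD: M=308.5747, payoff=183.2947, prob=0.063821
DDDDDU: M=66.2200, payoff=0.0000, prob=0.000380
UDDDDU: M=101.6400, payoff=0.0000, prob=0.001368
DUDDDU: M=87.4104, payoff=0.0000, prob=0.001368
UUDDDU: M=134.1648, payoff=8.8848, prob=0.004924
DDUDDU: M=75.1729, payoff=0.0000, prob=0.001368
UDUDDU: M=115.3817, payoff=0.0000, prob=0.004924
DUUDDU: M=115.3817, payoff=0.0000, prob=0.004924
UUUDDU: M=177.0975, payoff=51.8175, prob=0.017728
DDDUDU: M=73.3892, payoff=0.0000, prob=0.001368
UDDUDU: M=112.6440, payoff=0.0000, prob=0.004924
DUDUDU: M=112.6440, payoff=0.0000, prob=0.004924
UUDUDU: M=172.8954, payoff=47.6154, prob=0.017728
DDUUDU: M=112.6440, payoff=0.0000, prob=0.004924
UDUUDU: M=172.8954, payoff=47.6154, prob=0.017728
DUUUDU: M=172.8954, payoff=47.6154, prob=0.017728
UUUUDU: M=265.3743, payoff=140.0943, prob=0.063821
DDDDUU: M=73.3892, payoff=0.0000, prob=0.001368
UDDDUU: M=112.6440, payoff=0.0000, prob=0.004924
DUDDUU: M=112.6440, payoff=0.0000, prob=0.004924
UUDDUU: M=172.8954, payoff=47.6154, prob=0.017728
DDUDUU: M=112.6440, payoff=0.0000, prob=0.004924
UDUDUU: M=172.8954, payoff=47.6154, prob=0.017728
DUUDUU: M=172.8954, payoff=47.6154, prob=0.017728
UUUDUU: M=265.3743, payoff=140.0943, prob=0.063821
DDDUUU: M=112.6440, payoff=0.0000, prob=0.004924
UDDUUU: M=172.8954, payoff=47.6154, prob=0.017728
DUDUUU: M=172.8954, payoff=47.6154, prob=0.017728
UUDUUU: M=265.3743, payoff=140.0943, prob=0.063821
DDUUUU: M=172.8954, payoff=47.6154, prob=0.017728
UDUUUU: M=265.3743, payoff=140.0943, prob=0.063821
DUUUUU: M=265.3743, payoff=140.0943, prob=0.063821
UUUUUU: M=407.3187, payoff=282.0387, prob=0.229757
Price = Σ prob·payoff / R^6 = 137.909315 / 3.297304 = 41.8249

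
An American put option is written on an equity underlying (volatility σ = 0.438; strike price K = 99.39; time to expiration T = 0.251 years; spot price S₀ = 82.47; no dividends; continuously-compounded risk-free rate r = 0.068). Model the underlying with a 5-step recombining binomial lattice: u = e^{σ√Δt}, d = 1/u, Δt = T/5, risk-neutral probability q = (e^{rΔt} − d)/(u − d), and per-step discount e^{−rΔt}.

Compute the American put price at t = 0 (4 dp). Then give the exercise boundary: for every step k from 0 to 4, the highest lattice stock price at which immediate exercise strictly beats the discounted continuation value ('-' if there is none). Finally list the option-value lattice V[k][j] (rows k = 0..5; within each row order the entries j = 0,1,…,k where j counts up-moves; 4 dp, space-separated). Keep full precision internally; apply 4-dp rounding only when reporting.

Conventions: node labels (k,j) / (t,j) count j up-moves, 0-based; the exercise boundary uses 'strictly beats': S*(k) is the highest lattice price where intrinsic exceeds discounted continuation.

price = 18.4030
boundary = - - 67.7730 74.7612 82.4700
tree:
18.4030
24.6604 12.0924
31.6170 17.6738 6.4336
37.9520 24.6288 10.6406 2.1497
43.6949 31.6170 16.9200 4.2535 0.0000
48.9009 37.9520 24.6288 8.4163 0.0000 0.0000

Δt=0.05020  u=1.10311  d=0.90653  q=0.49288  discount=0.99659
step 5 (expiry): payoffs max(K−S,0) = 48.9009 37.9520 24.6288 8.4163 0.0000 0.0000
step 4: (k=4,j=0): S=55.6951, K−S=43.6949, hold=43.3562 ⇒ V=43.6949 exercise | (k=4,j=1): S=67.7730, K−S=31.6170, hold=31.2783 ⇒ V=31.6170 exercise | (k=4,j=2): S=82.4700, K−S=16.9200, hold=16.5813 ⇒ V=16.9200 exercise | (k=4,j=3): S=100.3542, K−S=0.0000, hold=4.2535 ⇒ V=4.2535 continue | (k=4,j=4): S=122.1166, K−S=0.0000, hold=0.0000 ⇒ V=0.0000 continue  boundary S*=82.4700
step 3: (k=3,j=0): S=61.4380, K−S=37.9520, hold=37.6133 ⇒ V=37.9520 exercise | (k=3,j=1): S=74.7612, K−S=24.6288, hold=24.2901 ⇒ V=24.6288 exercise | (k=3,j=2): S=90.9737, K−S=8.4163, hold=10.6406 ⇒ V=10.6406 continue | (k=3,j=3): S=110.7019, K−S=0.0000, hold=2.1497 ⇒ V=2.1497 continue  boundary S*=74.7612
step 2: (k=2,j=0): S=67.7730, K−S=31.6170, hold=31.2783 ⇒ V=31.6170 exercise | (k=2,j=1): S=82.4700, K−S=16.9200, hold=17.6738 ⇒ V=17.6738 continue | (k=2,j=2): S=100.3542, K−S=0.0000, hold=6.4336 ⇒ V=6.4336 continue  boundary S*=67.7730
step 1: (k=1,j=0): S=74.7612, K−S=24.6288, hold=24.6604 ⇒ V=24.6604 continue | (k=1,j=1): S=90.9737, K−S=8.4163, hold=12.0924 ⇒ V=12.0924 continue  boundary S*=-
step 0: (k=0,j=0): S=82.4700, K−S=16.9200, hold=18.4030 ⇒ V=18.4030 continue  boundary S*=-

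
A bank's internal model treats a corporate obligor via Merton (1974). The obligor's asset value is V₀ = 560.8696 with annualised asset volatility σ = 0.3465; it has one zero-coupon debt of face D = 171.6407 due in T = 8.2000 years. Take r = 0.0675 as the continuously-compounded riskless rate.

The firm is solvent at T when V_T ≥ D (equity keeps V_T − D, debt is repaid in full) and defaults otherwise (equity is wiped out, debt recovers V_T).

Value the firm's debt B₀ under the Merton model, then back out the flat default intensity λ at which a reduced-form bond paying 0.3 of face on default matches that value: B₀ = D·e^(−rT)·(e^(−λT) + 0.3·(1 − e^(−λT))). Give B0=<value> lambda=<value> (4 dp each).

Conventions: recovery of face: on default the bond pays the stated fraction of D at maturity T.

With assets at 560.8696 and a single debt payment of 171.6407 at 8.2000 years:
d₁ = [ln(V₀/D) + (r + σ²/2)T] / (σ√T)
   = [ln(560.8696/171.6407) + (0.0675 + 0.5·0.3465²)·8.2000] / (0.3465·√8.2000)
   = [1.184085 + 1.045755] / 0.992225 = 2.247313
d₂ = d₁ − σ√T = 2.247313 − 0.992225 = 1.255088
N(d₁) = 0.987690,  N(d₂) = 0.895277,  e^(−rT) = 0.574934
E₀ = V₀·N(d₁) − D·e^(−rT)·N(d₂)
   = 560.8696·0.987690 − 171.6407·0.574934·0.895277 = 465.617533
B₀ = V₀ − E₀ = 560.8696 − 465.617533 = 95.252067
e^(−λT) = (B₀·e^(rT)/D − 0.3)/(1 − 0.3) = (95.2521·1.739330/171.6407 − 0.3)/0.7 = 0.95034593
λ = −ln(0.95034593)/8.2000 = 0.006211

B0=95.2521 lambda=0.0062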